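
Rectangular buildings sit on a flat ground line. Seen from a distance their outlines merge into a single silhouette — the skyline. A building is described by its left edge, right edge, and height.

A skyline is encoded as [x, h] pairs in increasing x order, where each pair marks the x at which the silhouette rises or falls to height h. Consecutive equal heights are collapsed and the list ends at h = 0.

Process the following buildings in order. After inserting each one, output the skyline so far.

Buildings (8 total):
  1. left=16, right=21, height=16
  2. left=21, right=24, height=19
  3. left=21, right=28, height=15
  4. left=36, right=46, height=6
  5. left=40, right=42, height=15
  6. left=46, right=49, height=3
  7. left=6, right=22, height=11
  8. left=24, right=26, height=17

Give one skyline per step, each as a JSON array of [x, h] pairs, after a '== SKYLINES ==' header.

== SKYLINES ==
[[16,16],[21,0]]
[[16,16],[21,19],[24,0]]
[[16,16],[21,19],[24,15],[28,0]]
[[16,16],[21,19],[24,15],[28,0],[36,6],[46,0]]
[[16,16],[21,19],[24,15],[28,0],[36,6],[40,15],[42,6],[46,0]]
[[16,16],[21,19],[24,15],[28,0],[36,6],[40,15],[42,6],[46,3],[49,0]]
[[6,11],[16,16],[21,19],[24,15],[28,0],[36,6],[40,15],[42,6],[46,3],[49,0]]
[[6,11],[16,16],[21,19],[24,17],[26,15],[28,0],[36,6],[40,15],[42,6],[46,3],[49,0]]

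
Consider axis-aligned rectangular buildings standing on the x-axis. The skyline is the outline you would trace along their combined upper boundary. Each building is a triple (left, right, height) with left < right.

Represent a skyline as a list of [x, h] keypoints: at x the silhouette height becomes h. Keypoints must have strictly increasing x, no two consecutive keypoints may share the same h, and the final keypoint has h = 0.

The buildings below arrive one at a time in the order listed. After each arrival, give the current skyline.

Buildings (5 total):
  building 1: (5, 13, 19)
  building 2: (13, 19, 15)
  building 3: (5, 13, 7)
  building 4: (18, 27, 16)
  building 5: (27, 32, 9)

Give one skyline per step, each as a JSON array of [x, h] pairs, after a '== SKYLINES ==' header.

== SKYLINES ==
[[5,19],[13,0]]
[[5,19],[13,15],[19,0]]
[[5,19],[13,15],[19,0]]
[[5,19],[13,15],[18,16],[27,0]]
[[5,19],[13,15],[18,16],[27,9],[32,0]]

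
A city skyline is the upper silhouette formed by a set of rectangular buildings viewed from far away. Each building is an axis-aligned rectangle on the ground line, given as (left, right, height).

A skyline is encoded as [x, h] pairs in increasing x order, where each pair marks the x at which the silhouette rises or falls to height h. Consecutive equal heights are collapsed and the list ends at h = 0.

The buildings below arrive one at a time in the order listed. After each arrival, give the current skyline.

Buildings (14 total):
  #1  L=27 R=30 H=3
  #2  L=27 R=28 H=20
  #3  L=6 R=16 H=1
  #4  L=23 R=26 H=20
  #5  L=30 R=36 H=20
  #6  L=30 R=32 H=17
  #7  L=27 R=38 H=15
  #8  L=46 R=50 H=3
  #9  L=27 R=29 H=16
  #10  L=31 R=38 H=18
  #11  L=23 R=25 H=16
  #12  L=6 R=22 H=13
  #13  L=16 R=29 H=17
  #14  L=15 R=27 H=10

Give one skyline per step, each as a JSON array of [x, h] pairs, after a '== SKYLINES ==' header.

== SKYLINES ==
[[27,3],[30,0]]
[[27,20],[28,3],[30,0]]
[[6,1],[16,0],[27,20],[28,3],[30,0]]
[[6,1],[16,0],[23,20],[26,0],[27,20],[28,3],[30,0]]
[[6,1],[16,0],[23,20],[26,0],[27,20],[28,3],[30,20],[36,0]]
[[6,1],[16,0],[23,20],[26,0],[27,20],[28,3],[30,20],[36,0]]
[[6,1],[16,0],[23,20],[26,0],[27,20],[28,15],[30,20],[36,15],[38,0]]
[[6,1],[16,0],[23,20],[26,0],[27,20],[28,15],[30,20],[36,15],[38,0],[46,3],[50,0]]
[[6,1],[16,0],[23,20],[26,0],[27,20],[28,16],[29,15],[30,20],[36,15],[38,0],[46,3],[50,0]]
[[6,1],[16,0],[23,20],[26,0],[27,20],[28,16],[29,15],[30,20],[36,18],[38,0],[46,3],[50,0]]
[[6,1],[16,0],[23,20],[26,0],[27,20],[28,16],[29,15],[30,20],[36,18],[38,0],[46,3],[50,0]]
[[6,13],[22,0],[23,20],[26,0],[27,20],[28,16],[29,15],[30,20],[36,18],[38,0],[46,3],[50,0]]
[[6,13],[16,17],[23,20],[26,17],[27,20],[28,17],[29,15],[30,20],[36,18],[38,0],[46,3],[50,0]]
[[6,13],[16,17],[23,20],[26,17],[27,20],[28,17],[29,15],[30,20],[36,18],[38,0],[46,3],[50,0]]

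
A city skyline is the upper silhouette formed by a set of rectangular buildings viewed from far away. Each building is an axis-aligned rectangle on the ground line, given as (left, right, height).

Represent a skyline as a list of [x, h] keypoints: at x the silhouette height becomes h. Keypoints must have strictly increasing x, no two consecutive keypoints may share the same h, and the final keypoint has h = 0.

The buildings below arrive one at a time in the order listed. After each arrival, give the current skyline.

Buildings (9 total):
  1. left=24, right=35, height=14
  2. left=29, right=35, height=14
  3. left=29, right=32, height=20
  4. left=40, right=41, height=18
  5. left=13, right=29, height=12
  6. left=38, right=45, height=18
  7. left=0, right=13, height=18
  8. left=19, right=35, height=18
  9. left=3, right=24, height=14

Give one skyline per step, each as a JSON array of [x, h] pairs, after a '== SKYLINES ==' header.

== SKYLINES ==
[[24,14],[35,0]]
[[24,14],[35,0]]
[[24,14],[29,20],[32,14],[35,0]]
[[24,14],[29,20],[32,14],[35,0],[40,18],[41,0]]
[[13,12],[24,14],[29,20],[32,14],[35,0],[40,18],[41,0]]
[[13,12],[24,14],[29,20],[32,14],[35,0],[38,18],[45,0]]
[[0,18],[13,12],[24,14],[29,20],[32,14],[35,0],[38,18],[45,0]]
[[0,18],[13,12],[19,18],[29,20],[32,18],[35,0],[38,18],[45,0]]
[[0,18],[13,14],[19,18],[29,20],[32,18],[35,0],[38,18],[45,0]]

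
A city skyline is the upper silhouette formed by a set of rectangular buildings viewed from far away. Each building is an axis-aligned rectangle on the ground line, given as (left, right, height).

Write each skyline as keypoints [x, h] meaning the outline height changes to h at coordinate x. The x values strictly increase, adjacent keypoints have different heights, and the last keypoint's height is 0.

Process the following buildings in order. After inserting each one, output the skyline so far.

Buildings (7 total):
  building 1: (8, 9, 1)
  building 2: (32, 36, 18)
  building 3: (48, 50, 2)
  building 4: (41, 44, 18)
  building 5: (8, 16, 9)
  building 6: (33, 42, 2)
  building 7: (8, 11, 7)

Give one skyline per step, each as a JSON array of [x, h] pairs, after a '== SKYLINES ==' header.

== SKYLINES ==
[[8,1],[9,0]]
[[8,1],[9,0],[32,18],[36,0]]
[[8,1],[9,0],[32,18],[36,0],[48,2],[50,0]]
[[8,1],[9,0],[32,18],[36,0],[41,18],[44,0],[48,2],[50,0]]
[[8,9],[16,0],[32,18],[36,0],[41,18],[44,0],[48,2],[50,0]]
[[8,9],[16,0],[32,18],[36,2],[41,18],[44,0],[48,2],[50,0]]
[[8,9],[16,0],[32,18],[36,2],[41,18],[44,0],[48,2],[50,0]]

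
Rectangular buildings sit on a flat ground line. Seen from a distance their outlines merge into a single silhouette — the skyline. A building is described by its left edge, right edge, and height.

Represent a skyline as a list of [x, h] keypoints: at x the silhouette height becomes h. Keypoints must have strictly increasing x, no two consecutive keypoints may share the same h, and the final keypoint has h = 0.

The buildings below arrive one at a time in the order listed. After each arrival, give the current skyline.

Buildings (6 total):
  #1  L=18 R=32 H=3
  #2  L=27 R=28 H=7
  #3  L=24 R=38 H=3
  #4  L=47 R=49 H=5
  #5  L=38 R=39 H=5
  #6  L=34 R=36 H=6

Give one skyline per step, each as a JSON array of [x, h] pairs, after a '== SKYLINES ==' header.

== SKYLINES ==
[[18,3],[32,0]]
[[18,3],[27,7],[28,3],[32,0]]
[[18,3],[27,7],[28,3],[38,0]]
[[18,3],[27,7],[28,3],[38,0],[47,5],[49,0]]
[[18,3],[27,7],[28,3],[38,5],[39,0],[47,5],[49,0]]
[[18,3],[27,7],[28,3],[34,6],[36,3],[38,5],[39,0],[47,5],[49,0]]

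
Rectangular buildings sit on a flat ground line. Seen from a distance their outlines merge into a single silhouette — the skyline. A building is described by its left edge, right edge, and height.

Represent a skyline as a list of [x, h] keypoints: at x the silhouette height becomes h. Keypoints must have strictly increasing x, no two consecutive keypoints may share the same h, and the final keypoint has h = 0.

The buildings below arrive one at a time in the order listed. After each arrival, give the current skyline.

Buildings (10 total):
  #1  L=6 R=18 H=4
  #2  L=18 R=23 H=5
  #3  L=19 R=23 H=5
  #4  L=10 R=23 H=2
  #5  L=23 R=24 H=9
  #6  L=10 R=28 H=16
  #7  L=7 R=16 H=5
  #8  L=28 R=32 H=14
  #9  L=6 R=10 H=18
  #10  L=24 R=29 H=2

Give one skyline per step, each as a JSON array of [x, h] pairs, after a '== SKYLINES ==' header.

== SKYLINES ==
[[6,4],[18,0]]
[[6,4],[18,5],[23,0]]
[[6,4],[18,5],[23,0]]
[[6,4],[18,5],[23,0]]
[[6,4],[18,5],[23,9],[24,0]]
[[6,4],[10,16],[28,0]]
[[6,4],[7,5],[10,16],[28,0]]
[[6,4],[7,5],[10,16],[28,14],[32,0]]
[[6,18],[10,16],[28,14],[32,0]]
[[6,18],[10,16],[28,14],[32,0]]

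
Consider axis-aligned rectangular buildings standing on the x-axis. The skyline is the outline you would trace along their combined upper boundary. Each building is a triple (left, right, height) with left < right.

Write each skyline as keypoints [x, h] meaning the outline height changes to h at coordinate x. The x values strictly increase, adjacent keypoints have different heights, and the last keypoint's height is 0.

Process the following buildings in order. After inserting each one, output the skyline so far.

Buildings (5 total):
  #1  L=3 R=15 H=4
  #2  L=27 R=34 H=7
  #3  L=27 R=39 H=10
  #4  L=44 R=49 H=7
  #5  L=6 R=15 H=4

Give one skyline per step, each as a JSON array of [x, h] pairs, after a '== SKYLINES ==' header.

== SKYLINES ==
[[3,4],[15,0]]
[[3,4],[15,0],[27,7],[34,0]]
[[3,4],[15,0],[27,10],[39,0]]
[[3,4],[15,0],[27,10],[39,0],[44,7],[49,0]]
[[3,4],[15,0],[27,10],[39,0],[44,7],[49,0]]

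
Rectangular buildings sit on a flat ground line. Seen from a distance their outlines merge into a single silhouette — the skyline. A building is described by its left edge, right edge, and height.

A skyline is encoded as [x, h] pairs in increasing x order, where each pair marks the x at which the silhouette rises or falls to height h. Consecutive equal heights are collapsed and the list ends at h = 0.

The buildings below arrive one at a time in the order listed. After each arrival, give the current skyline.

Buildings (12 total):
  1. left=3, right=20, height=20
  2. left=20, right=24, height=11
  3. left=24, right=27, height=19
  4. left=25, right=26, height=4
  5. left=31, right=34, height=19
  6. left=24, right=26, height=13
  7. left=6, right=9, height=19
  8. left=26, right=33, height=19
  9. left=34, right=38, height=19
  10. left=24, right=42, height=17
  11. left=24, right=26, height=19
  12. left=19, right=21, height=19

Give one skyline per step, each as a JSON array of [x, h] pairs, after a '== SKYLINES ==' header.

== SKYLINES ==
[[3,20],[20,0]]
[[3,20],[20,11],[24,0]]
[[3,20],[20,11],[24,19],[27,0]]
[[3,20],[20,11],[24,19],[27,0]]
[[3,20],[20,11],[24,19],[27,0],[31,19],[34,0]]
[[3,20],[20,11],[24,19],[27,0],[31,19],[34,0]]
[[3,20],[20,11],[24,19],[27,0],[31,19],[34,0]]
[[3,20],[20,11],[24,19],[34,0]]
[[3,20],[20,11],[24,19],[38,0]]
[[3,20],[20,11],[24,19],[38,17],[42,0]]
[[3,20],[20,11],[24,19],[38,17],[42,0]]
[[3,20],[20,19],[21,11],[24,19],[38,17],[42,0]]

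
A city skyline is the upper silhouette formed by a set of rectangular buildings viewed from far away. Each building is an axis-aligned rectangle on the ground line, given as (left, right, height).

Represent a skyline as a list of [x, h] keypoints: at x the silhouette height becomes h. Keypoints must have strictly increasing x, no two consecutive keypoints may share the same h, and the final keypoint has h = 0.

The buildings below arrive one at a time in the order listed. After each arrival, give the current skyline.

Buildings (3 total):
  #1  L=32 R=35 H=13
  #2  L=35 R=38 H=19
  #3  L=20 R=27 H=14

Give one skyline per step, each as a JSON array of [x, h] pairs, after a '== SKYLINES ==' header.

== SKYLINES ==
[[32,13],[35,0]]
[[32,13],[35,19],[38,0]]
[[20,14],[27,0],[32,13],[35,19],[38,0]]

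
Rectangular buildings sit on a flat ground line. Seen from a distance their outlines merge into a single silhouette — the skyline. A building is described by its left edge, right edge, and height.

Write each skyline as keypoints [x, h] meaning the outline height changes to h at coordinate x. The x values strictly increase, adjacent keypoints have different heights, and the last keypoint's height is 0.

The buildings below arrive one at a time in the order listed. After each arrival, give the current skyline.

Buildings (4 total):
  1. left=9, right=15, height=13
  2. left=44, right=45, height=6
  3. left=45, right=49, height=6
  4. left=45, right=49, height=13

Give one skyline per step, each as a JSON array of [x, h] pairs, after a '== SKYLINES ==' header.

== SKYLINES ==
[[9,13],[15,0]]
[[9,13],[15,0],[44,6],[45,0]]
[[9,13],[15,0],[44,6],[49,0]]
[[9,13],[15,0],[44,6],[45,13],[49,0]]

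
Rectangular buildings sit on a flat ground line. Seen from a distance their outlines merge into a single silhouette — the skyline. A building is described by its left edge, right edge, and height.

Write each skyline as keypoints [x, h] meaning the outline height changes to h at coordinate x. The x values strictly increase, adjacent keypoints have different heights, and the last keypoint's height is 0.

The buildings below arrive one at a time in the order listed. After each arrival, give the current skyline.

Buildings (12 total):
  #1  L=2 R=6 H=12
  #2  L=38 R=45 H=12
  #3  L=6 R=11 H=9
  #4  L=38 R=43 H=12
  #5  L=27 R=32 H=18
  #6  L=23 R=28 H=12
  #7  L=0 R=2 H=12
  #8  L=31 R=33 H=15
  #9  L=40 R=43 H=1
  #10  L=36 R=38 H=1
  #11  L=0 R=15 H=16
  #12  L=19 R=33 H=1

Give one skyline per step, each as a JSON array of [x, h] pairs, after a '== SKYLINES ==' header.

== SKYLINES ==
[[2,12],[6,0]]
[[2,12],[6,0],[38,12],[45,0]]
[[2,12],[6,9],[11,0],[38,12],[45,0]]
[[2,12],[6,9],[11,0],[38,12],[45,0]]
[[2,12],[6,9],[11,0],[27,18],[32,0],[38,12],[45,0]]
[[2,12],[6,9],[11,0],[23,12],[27,18],[32,0],[38,12],[45,0]]
[[0,12],[6,9],[11,0],[23,12],[27,18],[32,0],[38,12],[45,0]]
[[0,12],[6,9],[11,0],[23,12],[27,18],[32,15],[33,0],[38,12],[45,0]]
[[0,12],[6,9],[11,0],[23,12],[27,18],[32,15],[33,0],[38,12],[45,0]]
[[0,12],[6,9],[11,0],[23,12],[27,18],[32,15],[33,0],[36,1],[38,12],[45,0]]
[[0,16],[15,0],[23,12],[27,18],[32,15],[33,0],[36,1],[38,12],[45,0]]
[[0,16],[15,0],[19,1],[23,12],[27,18],[32,15],[33,0],[36,1],[38,12],[45,0]]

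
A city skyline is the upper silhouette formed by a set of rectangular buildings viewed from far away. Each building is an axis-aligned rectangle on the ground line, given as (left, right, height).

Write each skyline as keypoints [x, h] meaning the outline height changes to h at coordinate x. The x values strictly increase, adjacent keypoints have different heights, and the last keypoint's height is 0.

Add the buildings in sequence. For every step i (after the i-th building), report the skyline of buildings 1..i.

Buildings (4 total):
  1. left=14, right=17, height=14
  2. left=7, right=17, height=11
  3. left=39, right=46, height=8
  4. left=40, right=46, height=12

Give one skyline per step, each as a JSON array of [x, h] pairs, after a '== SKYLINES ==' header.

== SKYLINES ==
[[14,14],[17,0]]
[[7,11],[14,14],[17,0]]
[[7,11],[14,14],[17,0],[39,8],[46,0]]
[[7,11],[14,14],[17,0],[39,8],[40,12],[46,0]]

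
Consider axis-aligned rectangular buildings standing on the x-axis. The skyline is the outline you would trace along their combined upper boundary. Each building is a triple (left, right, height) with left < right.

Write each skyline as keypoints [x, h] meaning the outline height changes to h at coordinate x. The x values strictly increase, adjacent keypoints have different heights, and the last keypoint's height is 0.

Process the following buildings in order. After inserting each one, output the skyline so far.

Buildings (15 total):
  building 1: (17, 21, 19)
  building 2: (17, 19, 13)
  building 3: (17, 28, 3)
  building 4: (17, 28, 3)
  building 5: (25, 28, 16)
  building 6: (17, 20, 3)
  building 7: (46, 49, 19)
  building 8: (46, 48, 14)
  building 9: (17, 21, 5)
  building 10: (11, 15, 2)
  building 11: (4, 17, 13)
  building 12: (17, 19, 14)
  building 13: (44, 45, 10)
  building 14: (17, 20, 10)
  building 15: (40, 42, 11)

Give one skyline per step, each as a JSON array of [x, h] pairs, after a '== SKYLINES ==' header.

== SKYLINES ==
[[17,19],[21,0]]
[[17,19],[21,0]]
[[17,19],[21,3],[28,0]]
[[17,19],[21,3],[28,0]]
[[17,19],[21,3],[25,16],[28,0]]
[[17,19],[21,3],[25,16],[28,0]]
[[17,19],[21,3],[25,16],[28,0],[46,19],[49,0]]
[[17,19],[21,3],[25,16],[28,0],[46,19],[49,0]]
[[17,19],[21,3],[25,16],[28,0],[46,19],[49,0]]
[[11,2],[15,0],[17,19],[21,3],[25,16],[28,0],[46,19],[49,0]]
[[4,13],[17,19],[21,3],[25,16],[28,0],[46,19],[49,0]]
[[4,13],[17,19],[21,3],[25,16],[28,0],[46,19],[49,0]]
[[4,13],[17,19],[21,3],[25,16],[28,0],[44,10],[45,0],[46,19],[49,0]]
[[4,13],[17,19],[21,3],[25,16],[28,0],[44,10],[45,0],[46,19],[49,0]]
[[4,13],[17,19],[21,3],[25,16],[28,0],[40,11],[42,0],[44,10],[45,0],[46,19],[49,0]]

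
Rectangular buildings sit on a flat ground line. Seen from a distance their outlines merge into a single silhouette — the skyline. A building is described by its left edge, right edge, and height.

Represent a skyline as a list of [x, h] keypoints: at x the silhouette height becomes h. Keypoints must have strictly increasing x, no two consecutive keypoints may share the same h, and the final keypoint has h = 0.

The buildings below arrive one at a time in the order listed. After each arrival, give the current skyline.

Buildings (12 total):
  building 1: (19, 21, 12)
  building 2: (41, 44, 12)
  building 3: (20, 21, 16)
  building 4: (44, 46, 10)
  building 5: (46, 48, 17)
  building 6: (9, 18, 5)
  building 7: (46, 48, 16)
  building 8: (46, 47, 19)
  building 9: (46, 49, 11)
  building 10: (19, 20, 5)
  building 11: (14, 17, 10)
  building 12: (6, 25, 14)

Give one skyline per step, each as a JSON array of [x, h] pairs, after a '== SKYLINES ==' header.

== SKYLINES ==
[[19,12],[21,0]]
[[19,12],[21,0],[41,12],[44,0]]
[[19,12],[20,16],[21,0],[41,12],[44,0]]
[[19,12],[20,16],[21,0],[41,12],[44,10],[46,0]]
[[19,12],[20,16],[21,0],[41,12],[44,10],[46,17],[48,0]]
[[9,5],[18,0],[19,12],[20,16],[21,0],[41,12],[44,10],[46,17],[48,0]]
[[9,5],[18,0],[19,12],[20,16],[21,0],[41,12],[44,10],[46,17],[48,0]]
[[9,5],[18,0],[19,12],[20,16],[21,0],[41,12],[44,10],[46,19],[47,17],[48,0]]
[[9,5],[18,0],[19,12],[20,16],[21,0],[41,12],[44,10],[46,19],[47,17],[48,11],[49,0]]
[[9,5],[18,0],[19,12],[20,16],[21,0],[41,12],[44,10],[46,19],[47,17],[48,11],[49,0]]
[[9,5],[14,10],[17,5],[18,0],[19,12],[20,16],[21,0],[41,12],[44,10],[46,19],[47,17],[48,11],[49,0]]
[[6,14],[20,16],[21,14],[25,0],[41,12],[44,10],[46,19],[47,17],[48,11],[49,0]]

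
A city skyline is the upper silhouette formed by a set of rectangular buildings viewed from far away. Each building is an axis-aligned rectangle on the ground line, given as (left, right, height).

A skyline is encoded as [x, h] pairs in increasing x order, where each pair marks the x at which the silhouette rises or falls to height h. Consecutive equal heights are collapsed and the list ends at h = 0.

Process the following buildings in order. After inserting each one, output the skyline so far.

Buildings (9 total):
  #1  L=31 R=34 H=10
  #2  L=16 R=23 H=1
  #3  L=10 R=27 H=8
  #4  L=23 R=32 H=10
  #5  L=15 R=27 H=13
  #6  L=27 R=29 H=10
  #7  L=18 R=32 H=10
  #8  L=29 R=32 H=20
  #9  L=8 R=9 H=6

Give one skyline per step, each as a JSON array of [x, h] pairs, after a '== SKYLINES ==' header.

== SKYLINES ==
[[31,10],[34,0]]
[[16,1],[23,0],[31,10],[34,0]]
[[10,8],[27,0],[31,10],[34,0]]
[[10,8],[23,10],[34,0]]
[[10,8],[15,13],[27,10],[34,0]]
[[10,8],[15,13],[27,10],[34,0]]
[[10,8],[15,13],[27,10],[34,0]]
[[10,8],[15,13],[27,10],[29,20],[32,10],[34,0]]
[[8,6],[9,0],[10,8],[15,13],[27,10],[29,20],[32,10],[34,0]]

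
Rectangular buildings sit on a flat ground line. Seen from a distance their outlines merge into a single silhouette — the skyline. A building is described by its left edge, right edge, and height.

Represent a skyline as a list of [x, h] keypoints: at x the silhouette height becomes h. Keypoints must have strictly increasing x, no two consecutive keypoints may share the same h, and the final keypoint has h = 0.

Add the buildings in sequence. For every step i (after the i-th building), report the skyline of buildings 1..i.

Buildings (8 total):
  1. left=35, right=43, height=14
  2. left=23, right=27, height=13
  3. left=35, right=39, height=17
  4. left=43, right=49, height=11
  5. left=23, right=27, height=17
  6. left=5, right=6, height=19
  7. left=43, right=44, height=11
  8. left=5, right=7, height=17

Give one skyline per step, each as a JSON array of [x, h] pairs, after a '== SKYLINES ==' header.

== SKYLINES ==
[[35,14],[43,0]]
[[23,13],[27,0],[35,14],[43,0]]
[[23,13],[27,0],[35,17],[39,14],[43,0]]
[[23,13],[27,0],[35,17],[39,14],[43,11],[49,0]]
[[23,17],[27,0],[35,17],[39,14],[43,11],[49,0]]
[[5,19],[6,0],[23,17],[27,0],[35,17],[39,14],[43,11],[49,0]]
[[5,19],[6,0],[23,17],[27,0],[35,17],[39,14],[43,11],[49,0]]
[[5,19],[6,17],[7,0],[23,17],[27,0],[35,17],[39,14],[43,11],[49,0]]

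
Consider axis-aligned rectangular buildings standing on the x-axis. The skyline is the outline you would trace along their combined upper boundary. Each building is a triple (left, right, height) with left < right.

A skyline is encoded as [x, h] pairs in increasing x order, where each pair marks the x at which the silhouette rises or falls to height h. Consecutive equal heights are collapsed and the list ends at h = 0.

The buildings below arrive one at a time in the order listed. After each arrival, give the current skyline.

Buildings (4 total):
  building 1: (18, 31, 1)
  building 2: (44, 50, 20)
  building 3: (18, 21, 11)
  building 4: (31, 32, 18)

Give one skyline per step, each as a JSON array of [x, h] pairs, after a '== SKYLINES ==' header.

== SKYLINES ==
[[18,1],[31,0]]
[[18,1],[31,0],[44,20],[50,0]]
[[18,11],[21,1],[31,0],[44,20],[50,0]]
[[18,11],[21,1],[31,18],[32,0],[44,20],[50,0]]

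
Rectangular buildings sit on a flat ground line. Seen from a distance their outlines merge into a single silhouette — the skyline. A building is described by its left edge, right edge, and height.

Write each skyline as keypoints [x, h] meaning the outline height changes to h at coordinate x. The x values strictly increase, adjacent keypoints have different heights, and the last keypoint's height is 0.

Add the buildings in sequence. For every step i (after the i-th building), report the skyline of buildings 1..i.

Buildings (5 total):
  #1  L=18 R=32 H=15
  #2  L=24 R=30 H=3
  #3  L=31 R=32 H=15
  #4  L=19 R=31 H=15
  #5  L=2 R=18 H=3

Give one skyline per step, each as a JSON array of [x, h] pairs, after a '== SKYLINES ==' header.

== SKYLINES ==
[[18,15],[32,0]]
[[18,15],[32,0]]
[[18,15],[32,0]]
[[18,15],[32,0]]
[[2,3],[18,15],[32,0]]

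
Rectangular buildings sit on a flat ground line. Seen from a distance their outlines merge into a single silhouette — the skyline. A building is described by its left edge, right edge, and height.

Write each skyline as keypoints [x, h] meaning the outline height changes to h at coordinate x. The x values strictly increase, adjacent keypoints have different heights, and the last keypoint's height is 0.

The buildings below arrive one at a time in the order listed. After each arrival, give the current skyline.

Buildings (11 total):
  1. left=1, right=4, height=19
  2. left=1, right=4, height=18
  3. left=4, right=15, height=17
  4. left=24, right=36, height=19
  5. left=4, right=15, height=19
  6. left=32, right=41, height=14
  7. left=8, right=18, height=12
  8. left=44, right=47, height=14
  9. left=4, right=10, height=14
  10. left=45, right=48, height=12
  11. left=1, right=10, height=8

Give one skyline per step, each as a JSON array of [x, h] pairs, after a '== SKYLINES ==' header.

== SKYLINES ==
[[1,19],[4,0]]
[[1,19],[4,0]]
[[1,19],[4,17],[15,0]]
[[1,19],[4,17],[15,0],[24,19],[36,0]]
[[1,19],[15,0],[24,19],[36,0]]
[[1,19],[15,0],[24,19],[36,14],[41,0]]
[[1,19],[15,12],[18,0],[24,19],[36,14],[41,0]]
[[1,19],[15,12],[18,0],[24,19],[36,14],[41,0],[44,14],[47,0]]
[[1,19],[15,12],[18,0],[24,19],[36,14],[41,0],[44,14],[47,0]]
[[1,19],[15,12],[18,0],[24,19],[36,14],[41,0],[44,14],[47,12],[48,0]]
[[1,19],[15,12],[18,0],[24,19],[36,14],[41,0],[44,14],[47,12],[48,0]]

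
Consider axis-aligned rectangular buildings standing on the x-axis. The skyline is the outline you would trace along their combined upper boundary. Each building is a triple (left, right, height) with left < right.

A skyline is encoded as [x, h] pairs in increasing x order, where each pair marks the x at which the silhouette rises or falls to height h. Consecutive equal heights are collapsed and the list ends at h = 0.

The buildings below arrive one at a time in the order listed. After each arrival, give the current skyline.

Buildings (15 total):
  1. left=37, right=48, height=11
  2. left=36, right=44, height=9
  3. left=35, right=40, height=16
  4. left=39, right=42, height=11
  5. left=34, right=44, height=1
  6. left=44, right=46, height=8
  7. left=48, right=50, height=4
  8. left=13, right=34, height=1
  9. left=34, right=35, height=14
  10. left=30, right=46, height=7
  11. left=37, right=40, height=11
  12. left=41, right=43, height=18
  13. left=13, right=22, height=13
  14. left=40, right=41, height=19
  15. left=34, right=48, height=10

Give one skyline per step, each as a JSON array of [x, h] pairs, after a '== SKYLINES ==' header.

== SKYLINES ==
[[37,11],[48,0]]
[[36,9],[37,11],[48,0]]
[[35,16],[40,11],[48,0]]
[[35,16],[40,11],[48,0]]
[[34,1],[35,16],[40,11],[48,0]]
[[34,1],[35,16],[40,11],[48,0]]
[[34,1],[35,16],[40,11],[48,4],[50,0]]
[[13,1],[35,16],[40,11],[48,4],[50,0]]
[[13,1],[34,14],[35,16],[40,11],[48,4],[50,0]]
[[13,1],[30,7],[34,14],[35,16],[40,11],[48,4],[50,0]]
[[13,1],[30,7],[34,14],[35,16],[40,11],[48,4],[50,0]]
[[13,1],[30,7],[34,14],[35,16],[40,11],[41,18],[43,11],[48,4],[50,0]]
[[13,13],[22,1],[30,7],[34,14],[35,16],[40,11],[41,18],[43,11],[48,4],[50,0]]
[[13,13],[22,1],[30,7],[34,14],[35,16],[40,19],[41,18],[43,11],[48,4],[50,0]]
[[13,13],[22,1],[30,7],[34,14],[35,16],[40,19],[41,18],[43,11],[48,4],[50,0]]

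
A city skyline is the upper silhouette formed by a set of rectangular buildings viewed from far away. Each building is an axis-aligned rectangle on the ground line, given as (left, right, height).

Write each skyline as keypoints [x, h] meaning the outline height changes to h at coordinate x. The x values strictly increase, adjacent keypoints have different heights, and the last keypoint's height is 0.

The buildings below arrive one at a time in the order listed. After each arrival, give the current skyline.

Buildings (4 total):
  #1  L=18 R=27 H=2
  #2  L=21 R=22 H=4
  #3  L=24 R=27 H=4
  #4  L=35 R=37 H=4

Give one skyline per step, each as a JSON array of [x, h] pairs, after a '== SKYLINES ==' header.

== SKYLINES ==
[[18,2],[27,0]]
[[18,2],[21,4],[22,2],[27,0]]
[[18,2],[21,4],[22,2],[24,4],[27,0]]
[[18,2],[21,4],[22,2],[24,4],[27,0],[35,4],[37,0]]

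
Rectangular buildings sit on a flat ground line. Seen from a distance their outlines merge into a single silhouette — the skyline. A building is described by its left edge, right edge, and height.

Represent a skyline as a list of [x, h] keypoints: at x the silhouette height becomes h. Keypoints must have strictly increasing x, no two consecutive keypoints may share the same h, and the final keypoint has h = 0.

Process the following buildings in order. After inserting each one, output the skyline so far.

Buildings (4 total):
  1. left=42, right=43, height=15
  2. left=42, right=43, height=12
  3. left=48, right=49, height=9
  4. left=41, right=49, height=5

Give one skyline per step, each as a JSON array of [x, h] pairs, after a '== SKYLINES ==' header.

== SKYLINES ==
[[42,15],[43,0]]
[[42,15],[43,0]]
[[42,15],[43,0],[48,9],[49,0]]
[[41,5],[42,15],[43,5],[48,9],[49,0]]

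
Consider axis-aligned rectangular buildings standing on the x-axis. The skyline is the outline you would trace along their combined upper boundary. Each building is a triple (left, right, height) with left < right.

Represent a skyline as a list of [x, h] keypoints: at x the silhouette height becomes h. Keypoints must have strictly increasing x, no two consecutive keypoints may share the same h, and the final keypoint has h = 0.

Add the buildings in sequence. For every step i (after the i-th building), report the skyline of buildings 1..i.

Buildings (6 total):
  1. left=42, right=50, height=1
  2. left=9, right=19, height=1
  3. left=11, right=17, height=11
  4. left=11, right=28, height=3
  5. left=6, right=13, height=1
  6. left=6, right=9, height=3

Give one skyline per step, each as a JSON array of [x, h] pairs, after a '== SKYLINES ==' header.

== SKYLINES ==
[[42,1],[50,0]]
[[9,1],[19,0],[42,1],[50,0]]
[[9,1],[11,11],[17,1],[19,0],[42,1],[50,0]]
[[9,1],[11,11],[17,3],[28,0],[42,1],[50,0]]
[[6,1],[11,11],[17,3],[28,0],[42,1],[50,0]]
[[6,3],[9,1],[11,11],[17,3],[28,0],[42,1],[50,0]]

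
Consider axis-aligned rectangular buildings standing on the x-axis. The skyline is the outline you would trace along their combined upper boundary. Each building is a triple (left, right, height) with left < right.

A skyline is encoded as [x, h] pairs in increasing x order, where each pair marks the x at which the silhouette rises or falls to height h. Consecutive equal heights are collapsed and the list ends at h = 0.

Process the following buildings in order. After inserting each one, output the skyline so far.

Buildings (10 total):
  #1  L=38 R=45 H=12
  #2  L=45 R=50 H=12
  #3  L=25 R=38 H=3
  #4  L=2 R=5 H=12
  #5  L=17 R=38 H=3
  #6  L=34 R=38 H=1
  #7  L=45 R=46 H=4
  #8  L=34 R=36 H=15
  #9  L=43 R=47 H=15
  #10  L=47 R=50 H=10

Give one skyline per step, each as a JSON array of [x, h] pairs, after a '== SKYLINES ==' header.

== SKYLINES ==
[[38,12],[45,0]]
[[38,12],[50,0]]
[[25,3],[38,12],[50,0]]
[[2,12],[5,0],[25,3],[38,12],[50,0]]
[[2,12],[5,0],[17,3],[38,12],[50,0]]
[[2,12],[5,0],[17,3],[38,12],[50,0]]
[[2,12],[5,0],[17,3],[38,12],[50,0]]
[[2,12],[5,0],[17,3],[34,15],[36,3],[38,12],[50,0]]
[[2,12],[5,0],[17,3],[34,15],[36,3],[38,12],[43,15],[47,12],[50,0]]
[[2,12],[5,0],[17,3],[34,15],[36,3],[38,12],[43,15],[47,12],[50,0]]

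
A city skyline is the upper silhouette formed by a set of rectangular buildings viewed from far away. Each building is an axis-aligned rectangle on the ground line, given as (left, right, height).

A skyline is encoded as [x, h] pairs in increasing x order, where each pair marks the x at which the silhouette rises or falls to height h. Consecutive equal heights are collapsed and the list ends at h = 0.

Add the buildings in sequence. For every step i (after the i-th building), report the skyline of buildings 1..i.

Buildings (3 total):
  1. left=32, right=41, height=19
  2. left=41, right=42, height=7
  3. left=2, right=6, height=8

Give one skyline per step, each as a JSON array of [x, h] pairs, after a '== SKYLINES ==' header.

== SKYLINES ==
[[32,19],[41,0]]
[[32,19],[41,7],[42,0]]
[[2,8],[6,0],[32,19],[41,7],[42,0]]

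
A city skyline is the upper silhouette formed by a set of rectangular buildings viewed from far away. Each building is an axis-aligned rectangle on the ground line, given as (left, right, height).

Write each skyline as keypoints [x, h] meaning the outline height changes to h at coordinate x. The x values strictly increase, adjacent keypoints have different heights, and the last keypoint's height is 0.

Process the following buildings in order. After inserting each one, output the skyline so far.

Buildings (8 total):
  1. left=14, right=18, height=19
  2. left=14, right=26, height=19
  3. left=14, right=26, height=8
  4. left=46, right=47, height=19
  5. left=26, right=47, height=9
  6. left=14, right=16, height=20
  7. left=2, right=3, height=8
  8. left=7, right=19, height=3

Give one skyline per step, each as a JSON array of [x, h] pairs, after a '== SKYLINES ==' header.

== SKYLINES ==
[[14,19],[18,0]]
[[14,19],[26,0]]
[[14,19],[26,0]]
[[14,19],[26,0],[46,19],[47,0]]
[[14,19],[26,9],[46,19],[47,0]]
[[14,20],[16,19],[26,9],[46,19],[47,0]]
[[2,8],[3,0],[14,20],[16,19],[26,9],[46,19],[47,0]]
[[2,8],[3,0],[7,3],[14,20],[16,19],[26,9],[46,19],[47,0]]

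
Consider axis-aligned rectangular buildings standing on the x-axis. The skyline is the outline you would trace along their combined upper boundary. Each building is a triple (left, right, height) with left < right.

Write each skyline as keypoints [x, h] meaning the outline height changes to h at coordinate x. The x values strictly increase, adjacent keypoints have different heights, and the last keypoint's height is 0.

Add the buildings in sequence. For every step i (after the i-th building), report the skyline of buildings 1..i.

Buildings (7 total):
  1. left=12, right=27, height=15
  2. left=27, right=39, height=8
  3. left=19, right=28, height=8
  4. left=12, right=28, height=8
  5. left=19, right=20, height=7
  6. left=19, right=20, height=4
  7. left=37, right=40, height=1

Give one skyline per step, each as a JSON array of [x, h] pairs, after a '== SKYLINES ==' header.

== SKYLINES ==
[[12,15],[27,0]]
[[12,15],[27,8],[39,0]]
[[12,15],[27,8],[39,0]]
[[12,15],[27,8],[39,0]]
[[12,15],[27,8],[39,0]]
[[12,15],[27,8],[39,0]]
[[12,15],[27,8],[39,1],[40,0]]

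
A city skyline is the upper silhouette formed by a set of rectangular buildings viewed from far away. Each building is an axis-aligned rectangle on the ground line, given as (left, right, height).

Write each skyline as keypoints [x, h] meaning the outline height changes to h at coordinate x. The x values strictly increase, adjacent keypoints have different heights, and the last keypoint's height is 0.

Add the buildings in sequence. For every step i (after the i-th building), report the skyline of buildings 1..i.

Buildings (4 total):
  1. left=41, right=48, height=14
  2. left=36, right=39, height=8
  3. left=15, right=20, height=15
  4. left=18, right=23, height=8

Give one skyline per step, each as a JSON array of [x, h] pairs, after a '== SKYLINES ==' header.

== SKYLINES ==
[[41,14],[48,0]]
[[36,8],[39,0],[41,14],[48,0]]
[[15,15],[20,0],[36,8],[39,0],[41,14],[48,0]]
[[15,15],[20,8],[23,0],[36,8],[39,0],[41,14],[48,0]]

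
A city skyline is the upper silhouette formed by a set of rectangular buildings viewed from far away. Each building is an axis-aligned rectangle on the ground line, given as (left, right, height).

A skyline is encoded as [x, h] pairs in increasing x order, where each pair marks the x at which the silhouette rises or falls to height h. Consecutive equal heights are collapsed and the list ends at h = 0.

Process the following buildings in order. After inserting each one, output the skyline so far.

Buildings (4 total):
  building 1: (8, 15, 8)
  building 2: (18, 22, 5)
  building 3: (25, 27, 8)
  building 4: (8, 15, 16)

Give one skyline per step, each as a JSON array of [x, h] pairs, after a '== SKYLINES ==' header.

== SKYLINES ==
[[8,8],[15,0]]
[[8,8],[15,0],[18,5],[22,0]]
[[8,8],[15,0],[18,5],[22,0],[25,8],[27,0]]
[[8,16],[15,0],[18,5],[22,0],[25,8],[27,0]]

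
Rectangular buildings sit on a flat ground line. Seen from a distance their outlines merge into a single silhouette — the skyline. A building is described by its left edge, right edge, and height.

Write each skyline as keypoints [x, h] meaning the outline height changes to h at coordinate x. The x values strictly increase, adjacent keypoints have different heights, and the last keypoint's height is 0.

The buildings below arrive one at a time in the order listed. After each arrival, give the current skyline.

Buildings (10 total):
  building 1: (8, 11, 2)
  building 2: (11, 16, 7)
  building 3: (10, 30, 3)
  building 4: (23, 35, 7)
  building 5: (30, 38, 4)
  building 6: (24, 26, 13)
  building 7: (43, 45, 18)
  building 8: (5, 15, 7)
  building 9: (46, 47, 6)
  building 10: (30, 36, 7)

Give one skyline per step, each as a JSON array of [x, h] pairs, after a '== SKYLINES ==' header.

== SKYLINES ==
[[8,2],[11,0]]
[[8,2],[11,7],[16,0]]
[[8,2],[10,3],[11,7],[16,3],[30,0]]
[[8,2],[10,3],[11,7],[16,3],[23,7],[35,0]]
[[8,2],[10,3],[11,7],[16,3],[23,7],[35,4],[38,0]]
[[8,2],[10,3],[11,7],[16,3],[23,7],[24,13],[26,7],[35,4],[38,0]]
[[8,2],[10,3],[11,7],[16,3],[23,7],[24,13],[26,7],[35,4],[38,0],[43,18],[45,0]]
[[5,7],[16,3],[23,7],[24,13],[26,7],[35,4],[38,0],[43,18],[45,0]]
[[5,7],[16,3],[23,7],[24,13],[26,7],[35,4],[38,0],[43,18],[45,0],[46,6],[47,0]]
[[5,7],[16,3],[23,7],[24,13],[26,7],[36,4],[38,0],[43,18],[45,0],[46,6],[47,0]]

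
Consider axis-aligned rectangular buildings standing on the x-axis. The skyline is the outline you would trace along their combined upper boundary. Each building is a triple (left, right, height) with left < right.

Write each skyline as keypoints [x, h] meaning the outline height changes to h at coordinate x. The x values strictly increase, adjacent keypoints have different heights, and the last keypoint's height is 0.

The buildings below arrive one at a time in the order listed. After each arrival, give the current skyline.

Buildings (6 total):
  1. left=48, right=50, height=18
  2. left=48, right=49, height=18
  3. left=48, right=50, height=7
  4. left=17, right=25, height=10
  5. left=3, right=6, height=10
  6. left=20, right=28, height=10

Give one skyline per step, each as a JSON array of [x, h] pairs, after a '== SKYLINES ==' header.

== SKYLINES ==
[[48,18],[50,0]]
[[48,18],[50,0]]
[[48,18],[50,0]]
[[17,10],[25,0],[48,18],[50,0]]
[[3,10],[6,0],[17,10],[25,0],[48,18],[50,0]]
[[3,10],[6,0],[17,10],[28,0],[48,18],[50,0]]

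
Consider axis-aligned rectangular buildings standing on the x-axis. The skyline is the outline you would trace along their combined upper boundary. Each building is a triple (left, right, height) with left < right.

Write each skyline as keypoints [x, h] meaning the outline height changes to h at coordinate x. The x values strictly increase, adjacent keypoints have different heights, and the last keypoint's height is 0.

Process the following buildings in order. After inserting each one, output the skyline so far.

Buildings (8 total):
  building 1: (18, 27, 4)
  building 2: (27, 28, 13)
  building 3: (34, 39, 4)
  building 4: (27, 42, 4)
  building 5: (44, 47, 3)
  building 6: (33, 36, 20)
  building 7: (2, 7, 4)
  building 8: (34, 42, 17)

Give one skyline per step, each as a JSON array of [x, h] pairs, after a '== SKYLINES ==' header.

== SKYLINES ==
[[18,4],[27,0]]
[[18,4],[27,13],[28,0]]
[[18,4],[27,13],[28,0],[34,4],[39,0]]
[[18,4],[27,13],[28,4],[42,0]]
[[18,4],[27,13],[28,4],[42,0],[44,3],[47,0]]
[[18,4],[27,13],[28,4],[33,20],[36,4],[42,0],[44,3],[47,0]]
[[2,4],[7,0],[18,4],[27,13],[28,4],[33,20],[36,4],[42,0],[44,3],[47,0]]
[[2,4],[7,0],[18,4],[27,13],[28,4],[33,20],[36,17],[42,0],[44,3],[47,0]]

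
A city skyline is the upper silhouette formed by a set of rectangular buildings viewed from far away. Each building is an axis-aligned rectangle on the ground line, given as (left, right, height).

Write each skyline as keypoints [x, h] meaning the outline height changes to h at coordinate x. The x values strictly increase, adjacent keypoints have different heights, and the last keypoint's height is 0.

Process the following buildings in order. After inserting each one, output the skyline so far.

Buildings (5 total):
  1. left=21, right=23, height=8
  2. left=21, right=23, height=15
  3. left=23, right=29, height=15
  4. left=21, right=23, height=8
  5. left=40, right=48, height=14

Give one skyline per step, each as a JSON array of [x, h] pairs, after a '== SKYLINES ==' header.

== SKYLINES ==
[[21,8],[23,0]]
[[21,15],[23,0]]
[[21,15],[29,0]]
[[21,15],[29,0]]
[[21,15],[29,0],[40,14],[48,0]]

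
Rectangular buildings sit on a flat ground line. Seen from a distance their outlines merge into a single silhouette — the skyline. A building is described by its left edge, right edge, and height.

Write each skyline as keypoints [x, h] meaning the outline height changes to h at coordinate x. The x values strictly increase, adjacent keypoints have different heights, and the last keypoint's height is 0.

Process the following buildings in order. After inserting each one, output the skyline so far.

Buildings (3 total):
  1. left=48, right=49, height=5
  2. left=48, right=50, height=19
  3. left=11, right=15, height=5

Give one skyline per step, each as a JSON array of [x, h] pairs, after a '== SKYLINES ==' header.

== SKYLINES ==
[[48,5],[49,0]]
[[48,19],[50,0]]
[[11,5],[15,0],[48,19],[50,0]]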